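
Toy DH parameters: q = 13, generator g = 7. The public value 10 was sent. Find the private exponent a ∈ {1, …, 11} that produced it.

2

Try successive powers of 7 modulo 13:
7^1 ≡ 7
7^2 ≡ 10
Found: a = 2.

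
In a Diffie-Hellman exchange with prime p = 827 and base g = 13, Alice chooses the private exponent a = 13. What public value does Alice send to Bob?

770

Public value = 13^13 mod 827.
13^1 ≡ 13 (mod 827)
13^2 = (13^1)^2 ≡ 13^2 = 169 ≡ 169 (mod 827)
13^4 = (13^2)^2 ≡ 169^2 = 28561 ≡ 443 (mod 827)
13^8 = (13^4)^2 ≡ 443^2 = 196249 ≡ 250 (mod 827)
13^13 = 13^8 · 13^4 · 13^1 ≡ 250 · 443 · 13 ≡ 770 (mod 827).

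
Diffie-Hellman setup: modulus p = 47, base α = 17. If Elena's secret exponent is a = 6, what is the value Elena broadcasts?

14

Public value = 17^6 (mod 47).
17^1 ≡ 17 (mod 47)
17^2 = (17^1)^2 ≡ 17^2 = 289 ≡ 7 (mod 47)
17^4 = (17^2)^2 ≡ 7^2 = 49 ≡ 2 (mod 47)
17^6 = 17^4 · 17^2 ≡ 2 · 7 ≡ 14 (mod 47).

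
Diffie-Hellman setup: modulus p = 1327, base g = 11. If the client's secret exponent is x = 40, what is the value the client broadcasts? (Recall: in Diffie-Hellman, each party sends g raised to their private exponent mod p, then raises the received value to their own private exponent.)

674

Public value = 11^40 (mod 1327).
11^1 ≡ 11 (mod 1327)
11^2 = (11^1)^2 ≡ 11^2 = 121 ≡ 121 (mod 1327)
11^4 = (11^2)^2 ≡ 121^2 = 14641 ≡ 44 (mod 1327)
11^8 = (11^4)^2 ≡ 44^2 = 1936 ≡ 609 (mod 1327)
11^16 = (11^8)^2 ≡ 609^2 = 370881 ≡ 648 (mod 1327)
11^32 = (11^16)^2 ≡ 648^2 = 419904 ≡ 572 (mod 1327)
11^40 = 11^32 · 11^8 ≡ 572 · 609 ≡ 674 (mod 1327).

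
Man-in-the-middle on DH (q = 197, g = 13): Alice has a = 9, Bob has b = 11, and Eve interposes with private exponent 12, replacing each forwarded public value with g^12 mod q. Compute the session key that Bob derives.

Bob receives Eve's public value M = 13^12 mod 197 instead of the honest one.
13^1 ≡ 13 (mod 197)
13^2 = (13^1)^2 ≡ 13^2 = 169 ≡ 169 (mod 197)
13^4 = (13^2)^2 ≡ 169^2 = 28561 ≡ 193 (mod 197)
13^8 = (13^4)^2 ≡ 193^2 = 37249 ≡ 16 (mod 197)
13^12 = 13^8 · 13^4 ≡ 16 · 193 ≡ 133 (mod 197).
So M = 133. Bob computes K = M^11 mod 197.
133^1 ≡ 133 (mod 197)
133^2 = (133^1)^2 ≡ 133^2 = 17689 ≡ 156 (mod 197)
133^4 = (133^2)^2 ≡ 156^2 = 24336 ≡ 105 (mod 197)
133^8 = (133^4)^2 ≡ 105^2 = 11025 ≡ 190 (mod 197)
133^11 = 133^8 · 133^2 · 133^1 ≡ 190 · 156 · 133 ≡ 150 (mod 197).

150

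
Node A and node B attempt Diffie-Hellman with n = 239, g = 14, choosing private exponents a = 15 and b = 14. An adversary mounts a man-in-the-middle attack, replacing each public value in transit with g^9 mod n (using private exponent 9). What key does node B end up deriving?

75

Node B receives an adversary's public value M = 14^9 mod 239 instead of the honest one.
14^1 ≡ 14 (mod 239)
14^2 = (14^1)^2 ≡ 14^2 = 196 ≡ 196 (mod 239)
14^4 = (14^2)^2 ≡ 196^2 = 38416 ≡ 176 (mod 239)
14^8 = (14^4)^2 ≡ 176^2 = 30976 ≡ 145 (mod 239)
14^9 = 14^8 · 14^1 ≡ 145 · 14 ≡ 118 (mod 239).
So M = 118. Node B computes K = M^14 mod 239.
118^1 ≡ 118 (mod 239)
118^2 = (118^1)^2 ≡ 118^2 = 13924 ≡ 62 (mod 239)
118^4 = (118^2)^2 ≡ 62^2 = 3844 ≡ 20 (mod 239)
118^8 = (118^4)^2 ≡ 20^2 = 400 ≡ 161 (mod 239)
118^14 = 118^8 · 118^4 · 118^2 ≡ 161 · 20 · 62 ≡ 75 (mod 239).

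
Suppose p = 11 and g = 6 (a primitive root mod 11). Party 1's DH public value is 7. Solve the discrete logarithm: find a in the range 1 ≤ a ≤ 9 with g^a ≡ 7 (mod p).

3

Try successive powers of 6 modulo 11:
6^1 ≡ 6
6^2 ≡ 3
6^3 ≡ 7
Found: a = 3.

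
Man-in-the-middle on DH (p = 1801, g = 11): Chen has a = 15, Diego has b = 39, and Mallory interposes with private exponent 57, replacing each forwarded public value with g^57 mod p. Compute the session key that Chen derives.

915

Chen receives Mallory's public value M = 11^57 mod 1801 instead of the honest one.
11^1 ≡ 11 (mod 1801)
11^2 = (11^1)^2 ≡ 11^2 = 121 ≡ 121 (mod 1801)
11^4 = (11^2)^2 ≡ 121^2 = 14641 ≡ 233 (mod 1801)
11^8 = (11^4)^2 ≡ 233^2 = 54289 ≡ 259 (mod 1801)
11^16 = (11^8)^2 ≡ 259^2 = 67081 ≡ 444 (mod 1801)
11^32 = (11^16)^2 ≡ 444^2 = 197136 ≡ 827 (mod 1801)
11^57 = 11^32 · 11^16 · 11^8 · 11^1 ≡ 827 · 444 · 259 · 11 ≡ 558 (mod 1801).
So M = 558. Chen computes K = M^15 mod 1801.
558^1 ≡ 558 (mod 1801)
558^2 = (558^1)^2 ≡ 558^2 = 311364 ≡ 1592 (mod 1801)
558^4 = (558^2)^2 ≡ 1592^2 = 2534464 ≡ 457 (mod 1801)
558^8 = (558^4)^2 ≡ 457^2 = 208849 ≡ 1734 (mod 1801)
558^15 = 558^8 · 558^4 · 558^2 · 558^1 ≡ 1734 · 457 · 1592 · 558 ≡ 915 (mod 1801).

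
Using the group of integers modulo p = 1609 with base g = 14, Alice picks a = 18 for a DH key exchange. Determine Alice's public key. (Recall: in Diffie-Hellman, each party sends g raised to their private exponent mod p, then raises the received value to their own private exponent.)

1406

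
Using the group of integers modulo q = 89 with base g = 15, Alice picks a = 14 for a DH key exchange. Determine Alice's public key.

84

Public value = 15^14 (mod 89).
15^1 ≡ 15 (mod 89)
15^2 = (15^1)^2 ≡ 15^2 = 225 ≡ 47 (mod 89)
15^4 = (15^2)^2 ≡ 47^2 = 2209 ≡ 73 (mod 89)
15^8 = (15^4)^2 ≡ 73^2 = 5329 ≡ 78 (mod 89)
15^14 = 15^8 · 15^4 · 15^2 ≡ 78 · 73 · 47 ≡ 84 (mod 89).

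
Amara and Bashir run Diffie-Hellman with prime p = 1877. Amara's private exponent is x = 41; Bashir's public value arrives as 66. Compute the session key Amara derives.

267

Shared key K = 66^41 mod 1877.
66^1 ≡ 66 (mod 1877)
66^2 = (66^1)^2 ≡ 66^2 = 4356 ≡ 602 (mod 1877)
66^4 = (66^2)^2 ≡ 602^2 = 362404 ≡ 143 (mod 1877)
66^8 = (66^4)^2 ≡ 143^2 = 20449 ≡ 1679 (mod 1877)
66^16 = (66^8)^2 ≡ 1679^2 = 2819041 ≡ 1664 (mod 1877)
66^32 = (66^16)^2 ≡ 1664^2 = 2768896 ≡ 321 (mod 1877)
66^41 = 66^32 · 66^8 · 66^1 ≡ 321 · 1679 · 66 ≡ 267 (mod 1877).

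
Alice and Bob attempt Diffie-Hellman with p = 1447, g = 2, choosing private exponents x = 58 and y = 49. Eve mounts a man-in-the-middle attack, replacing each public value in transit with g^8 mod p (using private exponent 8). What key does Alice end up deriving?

748

Alice receives Eve's public value M = 2^8 mod 1447 instead of the honest one.
2^1 ≡ 2 (mod 1447)
2^2 = (2^1)^2 ≡ 2^2 = 4 ≡ 4 (mod 1447)
2^4 = (2^2)^2 ≡ 4^2 = 16 ≡ 16 (mod 1447)
2^8 = (2^4)^2 ≡ 16^2 = 256 ≡ 256 (mod 1447)
So M = 256. Alice computes K = M^58 mod 1447.
256^1 ≡ 256 (mod 1447)
256^2 = (256^1)^2 ≡ 256^2 = 65536 ≡ 421 (mod 1447)
256^4 = (256^2)^2 ≡ 421^2 = 177241 ≡ 707 (mod 1447)
256^8 = (256^4)^2 ≡ 707^2 = 499849 ≡ 634 (mod 1447)
256^16 = (256^8)^2 ≡ 634^2 = 401956 ≡ 1137 (mod 1447)
256^32 = (256^16)^2 ≡ 1137^2 = 1292769 ≡ 598 (mod 1447)
256^58 = 256^32 · 256^16 · 256^8 · 256^2 ≡ 598 · 1137 · 634 · 421 ≡ 748 (mod 1447).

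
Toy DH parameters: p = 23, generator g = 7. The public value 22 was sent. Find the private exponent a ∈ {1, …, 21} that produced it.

Try successive powers of 7 modulo 23:
7^1 ≡ 7
7^2 ≡ 3
7^3 ≡ 21
7^4 ≡ 9
7^5 ≡ 17
7^6 ≡ 4
7^7 ≡ 5
7^8 ≡ 12
7^9 ≡ 15
7^10 ≡ 13
7^11 ≡ 22
Found: a = 11.

11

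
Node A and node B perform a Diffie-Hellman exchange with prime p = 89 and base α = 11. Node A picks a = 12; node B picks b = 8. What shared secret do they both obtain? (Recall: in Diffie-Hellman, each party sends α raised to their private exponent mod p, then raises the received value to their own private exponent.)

67

Node A sends A = α^a mod p = 11^12 mod 89.
11^1 ≡ 11 (mod 89)
11^2 = (11^1)^2 ≡ 11^2 = 121 ≡ 32 (mod 89)
11^4 = (11^2)^2 ≡ 32^2 = 1024 ≡ 45 (mod 89)
11^8 = (11^4)^2 ≡ 45^2 = 2025 ≡ 67 (mod 89)
11^12 = 11^8 · 11^4 ≡ 67 · 45 ≡ 78 (mod 89).
So A = 78. Node B then computes K = A^b mod p = 78^8 mod 89.
78^1 ≡ 78 (mod 89)
78^2 = (78^1)^2 ≡ 78^2 = 6084 ≡ 32 (mod 89)
78^4 = (78^2)^2 ≡ 32^2 = 1024 ≡ 45 (mod 89)
78^8 = (78^4)^2 ≡ 45^2 = 2025 ≡ 67 (mod 89)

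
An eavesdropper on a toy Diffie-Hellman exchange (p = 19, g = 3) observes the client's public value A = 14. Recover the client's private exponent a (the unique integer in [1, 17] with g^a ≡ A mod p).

Try successive powers of 3 modulo 19:
3^1 ≡ 3
3^2 ≡ 9
3^3 ≡ 8
3^4 ≡ 5
3^5 ≡ 15
3^6 ≡ 7
3^7 ≡ 2
3^8 ≡ 6
3^9 ≡ 18
3^10 ≡ 16
3^11 ≡ 10
3^12 ≡ 11
3^13 ≡ 14
Found: a = 13.

13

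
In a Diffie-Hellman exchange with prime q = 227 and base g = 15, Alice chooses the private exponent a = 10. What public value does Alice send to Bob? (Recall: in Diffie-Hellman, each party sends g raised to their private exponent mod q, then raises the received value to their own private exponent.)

195

Public value = 15^10 mod 227.
15^1 ≡ 15 (mod 227)
15^2 = (15^1)^2 ≡ 15^2 = 225 ≡ 225 (mod 227)
15^4 = (15^2)^2 ≡ 225^2 = 50625 ≡ 4 (mod 227)
15^8 = (15^4)^2 ≡ 4^2 = 16 ≡ 16 (mod 227)
15^10 = 15^8 · 15^2 ≡ 16 · 225 ≡ 195 (mod 227).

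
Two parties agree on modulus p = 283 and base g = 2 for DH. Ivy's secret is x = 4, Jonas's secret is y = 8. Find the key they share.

Ivy sends A = g^x mod p = 2^4 mod 283.
2^1 ≡ 2 (mod 283)
2^2 = (2^1)^2 ≡ 2^2 = 4 ≡ 4 (mod 283)
2^4 = (2^2)^2 ≡ 4^2 = 16 ≡ 16 (mod 283)
So A = 16. Jonas then computes K = A^y mod p = 16^8 mod 283.
16^1 ≡ 16 (mod 283)
16^2 = (16^1)^2 ≡ 16^2 = 256 ≡ 256 (mod 283)
16^4 = (16^2)^2 ≡ 256^2 = 65536 ≡ 163 (mod 283)
16^8 = (16^4)^2 ≡ 163^2 = 26569 ≡ 250 (mod 283)

250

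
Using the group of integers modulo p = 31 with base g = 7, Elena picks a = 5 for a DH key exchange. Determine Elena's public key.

Public value = 7^{5} \pmod{31}.
7^1 ≡ 7 (mod 31)
7^2 = (7^1)^2 ≡ 7^2 = 49 ≡ 18 (mod 31)
7^4 = (7^2)^2 ≡ 18^2 = 324 ≡ 14 (mod 31)
7^5 = 7^4 · 7^1 ≡ 14 · 7 ≡ 5 (mod 31).

5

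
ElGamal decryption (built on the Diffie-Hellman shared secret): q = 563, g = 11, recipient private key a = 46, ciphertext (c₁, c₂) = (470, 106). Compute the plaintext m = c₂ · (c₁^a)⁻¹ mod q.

Shared mask s = c₁^a mod q = 470^46 mod 563.
470^1 ≡ 470 (mod 563)
470^2 = (470^1)^2 ≡ 470^2 = 220900 ≡ 204 (mod 563)
470^4 = (470^2)^2 ≡ 204^2 = 41616 ≡ 517 (mod 563)
470^8 = (470^4)^2 ≡ 517^2 = 267289 ≡ 427 (mod 563)
470^16 = (470^8)^2 ≡ 427^2 = 182329 ≡ 480 (mod 563)
470^32 = (470^16)^2 ≡ 480^2 = 230400 ≡ 133 (mod 563)
470^46 = 470^32 · 470^8 · 470^4 · 470^2 ≡ 133 · 427 · 517 · 204 ≡ 48 (mod 563).
So s = 48; s⁻¹ ≡ 434 (mod 563).
m = c₂ · s⁻¹ mod 563 = 106 · 434 mod 563 = 401.

401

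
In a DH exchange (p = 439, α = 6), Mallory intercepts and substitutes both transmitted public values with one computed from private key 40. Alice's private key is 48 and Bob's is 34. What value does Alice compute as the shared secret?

49

Alice receives Mallory's public value M = 6^40 mod 439 instead of the honest one.
6^1 ≡ 6 (mod 439)
6^2 = (6^1)^2 ≡ 6^2 = 36 ≡ 36 (mod 439)
6^4 = (6^2)^2 ≡ 36^2 = 1296 ≡ 418 (mod 439)
6^8 = (6^4)^2 ≡ 418^2 = 174724 ≡ 2 (mod 439)
6^16 = (6^8)^2 ≡ 2^2 = 4 ≡ 4 (mod 439)
6^32 = (6^16)^2 ≡ 4^2 = 16 ≡ 16 (mod 439)
6^40 = 6^32 · 6^8 ≡ 16 · 2 ≡ 32 (mod 439).
So M = 32. Alice computes K = M^48 mod 439.
32^1 ≡ 32 (mod 439)
32^2 = (32^1)^2 ≡ 32^2 = 1024 ≡ 146 (mod 439)
32^4 = (32^2)^2 ≡ 146^2 = 21316 ≡ 244 (mod 439)
32^8 = (32^4)^2 ≡ 244^2 = 59536 ≡ 271 (mod 439)
32^16 = (32^8)^2 ≡ 271^2 = 73441 ≡ 128 (mod 439)
32^32 = (32^16)^2 ≡ 128^2 = 16384 ≡ 141 (mod 439)
32^48 = 32^32 · 32^16 ≡ 141 · 128 ≡ 49 (mod 439).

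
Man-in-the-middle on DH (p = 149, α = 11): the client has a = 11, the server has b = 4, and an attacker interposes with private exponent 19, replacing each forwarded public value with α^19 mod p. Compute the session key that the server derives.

28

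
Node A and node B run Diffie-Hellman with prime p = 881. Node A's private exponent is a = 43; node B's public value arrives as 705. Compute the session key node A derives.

685

Shared key K = 705^43 mod 881.
705^1 ≡ 705 (mod 881)
705^2 = (705^1)^2 ≡ 705^2 = 497025 ≡ 141 (mod 881)
705^4 = (705^2)^2 ≡ 141^2 = 19881 ≡ 499 (mod 881)
705^8 = (705^4)^2 ≡ 499^2 = 249001 ≡ 559 (mod 881)
705^16 = (705^8)^2 ≡ 559^2 = 312481 ≡ 607 (mod 881)
705^32 = (705^16)^2 ≡ 607^2 = 368449 ≡ 191 (mod 881)
705^43 = 705^32 · 705^8 · 705^2 · 705^1 ≡ 191 · 559 · 141 · 705 ≡ 685 (mod 881).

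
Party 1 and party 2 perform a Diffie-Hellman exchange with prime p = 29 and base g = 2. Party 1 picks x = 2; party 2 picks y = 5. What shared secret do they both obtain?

9

Party 1 sends A = g^x mod p = 2^2 mod 29.
2^1 ≡ 2 (mod 29)
2^2 = (2^1)^2 ≡ 2^2 = 4 ≡ 4 (mod 29)
So A = 4. Party 2 then computes K = A^y mod p = 4^5 mod 29.
4^1 ≡ 4 (mod 29)
4^2 = (4^1)^2 ≡ 4^2 = 16 ≡ 16 (mod 29)
4^4 = (4^2)^2 ≡ 16^2 = 256 ≡ 24 (mod 29)
4^5 = 4^4 · 4^1 ≡ 24 · 4 ≡ 9 (mod 29).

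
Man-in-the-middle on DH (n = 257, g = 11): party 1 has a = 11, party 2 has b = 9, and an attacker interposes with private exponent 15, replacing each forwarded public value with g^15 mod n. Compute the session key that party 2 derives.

Party 2 receives an attacker's public value M = 11^15 mod 257 instead of the honest one.
11^1 ≡ 11 (mod 257)
11^2 = (11^1)^2 ≡ 11^2 = 121 ≡ 121 (mod 257)
11^4 = (11^2)^2 ≡ 121^2 = 14641 ≡ 249 (mod 257)
11^8 = (11^4)^2 ≡ 249^2 = 62001 ≡ 64 (mod 257)
11^15 = 11^8 · 11^4 · 11^2 · 11^1 ≡ 64 · 249 · 121 · 11 ≡ 92 (mod 257).
So M = 92. Party 2 computes K = M^9 mod 257.
92^1 ≡ 92 (mod 257)
92^2 = (92^1)^2 ≡ 92^2 = 8464 ≡ 240 (mod 257)
92^4 = (92^2)^2 ≡ 240^2 = 57600 ≡ 32 (mod 257)
92^8 = (92^4)^2 ≡ 32^2 = 1024 ≡ 253 (mod 257)
92^9 = 92^8 · 92^1 ≡ 253 · 92 ≡ 146 (mod 257).

146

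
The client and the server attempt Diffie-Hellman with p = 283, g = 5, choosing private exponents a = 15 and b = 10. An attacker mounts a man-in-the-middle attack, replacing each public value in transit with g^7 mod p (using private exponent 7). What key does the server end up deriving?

The server receives an attacker's public value M = 5^7 mod 283 instead of the honest one.
5^1 ≡ 5 (mod 283)
5^2 = (5^1)^2 ≡ 5^2 = 25 ≡ 25 (mod 283)
5^4 = (5^2)^2 ≡ 25^2 = 625 ≡ 59 (mod 283)
5^7 = 5^4 · 5^2 · 5^1 ≡ 59 · 25 · 5 ≡ 17 (mod 283).
So M = 17. The server computes K = M^10 mod 283.
17^1 ≡ 17 (mod 283)
17^2 = (17^1)^2 ≡ 17^2 = 289 ≡ 6 (mod 283)
17^4 = (17^2)^2 ≡ 6^2 = 36 ≡ 36 (mod 283)
17^8 = (17^4)^2 ≡ 36^2 = 1296 ≡ 164 (mod 283)
17^10 = 17^8 · 17^2 ≡ 164 · 6 ≡ 135 (mod 283).

135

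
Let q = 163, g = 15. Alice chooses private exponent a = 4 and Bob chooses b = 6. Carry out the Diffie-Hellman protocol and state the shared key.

25

Bob sends B = g^b mod q = 15^6 mod 163.
15^1 ≡ 15 (mod 163)
15^2 = (15^1)^2 ≡ 15^2 = 225 ≡ 62 (mod 163)
15^4 = (15^2)^2 ≡ 62^2 = 3844 ≡ 95 (mod 163)
15^6 = 15^4 · 15^2 ≡ 95 · 62 ≡ 22 (mod 163).
So B = 22. Alice then computes K = B^a mod q = 22^4 mod 163.
22^1 ≡ 22 (mod 163)
22^2 = (22^1)^2 ≡ 22^2 = 484 ≡ 158 (mod 163)
22^4 = (22^2)^2 ≡ 158^2 = 24964 ≡ 25 (mod 163)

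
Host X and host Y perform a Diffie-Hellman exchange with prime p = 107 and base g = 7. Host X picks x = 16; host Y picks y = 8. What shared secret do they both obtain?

79

Host Y sends B = g^y mod p = 7^8 mod 107.
7^1 ≡ 7 (mod 107)
7^2 = (7^1)^2 ≡ 7^2 = 49 ≡ 49 (mod 107)
7^4 = (7^2)^2 ≡ 49^2 = 2401 ≡ 47 (mod 107)
7^8 = (7^4)^2 ≡ 47^2 = 2209 ≡ 69 (mod 107)
So B = 69. Host X then computes K = B^x mod p = 69^16 mod 107.
69^1 ≡ 69 (mod 107)
69^2 = (69^1)^2 ≡ 69^2 = 4761 ≡ 53 (mod 107)
69^4 = (69^2)^2 ≡ 53^2 = 2809 ≡ 27 (mod 107)
69^8 = (69^4)^2 ≡ 27^2 = 729 ≡ 87 (mod 107)
69^16 = (69^8)^2 ≡ 87^2 = 7569 ≡ 79 (mod 107)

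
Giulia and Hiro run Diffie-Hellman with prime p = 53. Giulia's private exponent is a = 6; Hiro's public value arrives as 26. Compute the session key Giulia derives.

29

Shared key K = 26^6 mod 53.
26^1 ≡ 26 (mod 53)
26^2 = (26^1)^2 ≡ 26^2 = 676 ≡ 40 (mod 53)
26^4 = (26^2)^2 ≡ 40^2 = 1600 ≡ 10 (mod 53)
26^6 = 26^4 · 26^2 ≡ 10 · 40 ≡ 29 (mod 53).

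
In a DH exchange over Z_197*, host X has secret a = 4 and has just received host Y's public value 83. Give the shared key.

36

Shared key K = 83^4 mod 197.
83^1 ≡ 83 (mod 197)
83^2 = (83^1)^2 ≡ 83^2 = 6889 ≡ 191 (mod 197)
83^4 = (83^2)^2 ≡ 191^2 = 36481 ≡ 36 (mod 197)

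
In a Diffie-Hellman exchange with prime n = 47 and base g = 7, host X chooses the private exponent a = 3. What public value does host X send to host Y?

14

Public value = 7^3 mod 47.
7^1 ≡ 7 (mod 47)
7^2 = (7^1)^2 ≡ 7^2 = 49 ≡ 2 (mod 47)
7^3 = 7^2 · 7^1 ≡ 2 · 7 ≡ 14 (mod 47).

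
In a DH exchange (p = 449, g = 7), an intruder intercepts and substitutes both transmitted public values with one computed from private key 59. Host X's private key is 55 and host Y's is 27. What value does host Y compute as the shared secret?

115

Host Y receives an intruder's public value M = 7^59 mod 449 instead of the honest one.
7^1 ≡ 7 (mod 449)
7^2 = (7^1)^2 ≡ 7^2 = 49 ≡ 49 (mod 449)
7^4 = (7^2)^2 ≡ 49^2 = 2401 ≡ 156 (mod 449)
7^8 = (7^4)^2 ≡ 156^2 = 24336 ≡ 90 (mod 449)
7^16 = (7^8)^2 ≡ 90^2 = 8100 ≡ 18 (mod 449)
7^32 = (7^16)^2 ≡ 18^2 = 324 ≡ 324 (mod 449)
7^59 = 7^32 · 7^16 · 7^8 · 7^2 · 7^1 ≡ 324 · 18 · 90 · 49 · 7 ≡ 106 (mod 449).
So M = 106. Host Y computes K = M^27 mod 449.
106^1 ≡ 106 (mod 449)
106^2 = (106^1)^2 ≡ 106^2 = 11236 ≡ 11 (mod 449)
106^4 = (106^2)^2 ≡ 11^2 = 121 ≡ 121 (mod 449)
106^8 = (106^4)^2 ≡ 121^2 = 14641 ≡ 273 (mod 449)
106^16 = (106^8)^2 ≡ 273^2 = 74529 ≡ 444 (mod 449)
106^27 = 106^16 · 106^8 · 106^2 · 106^1 ≡ 444 · 273 · 11 · 106 ≡ 115 (mod 449).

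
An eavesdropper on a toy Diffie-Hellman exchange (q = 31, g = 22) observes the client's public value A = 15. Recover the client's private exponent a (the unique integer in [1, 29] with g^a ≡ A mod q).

3

Try successive powers of 22 modulo 31:
22^1 ≡ 22
22^2 ≡ 19
22^3 ≡ 15
Found: a = 3.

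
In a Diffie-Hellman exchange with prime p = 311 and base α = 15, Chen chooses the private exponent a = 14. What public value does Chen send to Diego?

Public value = 15^14 mod 311.
15^1 ≡ 15 (mod 311)
15^2 = (15^1)^2 ≡ 15^2 = 225 ≡ 225 (mod 311)
15^4 = (15^2)^2 ≡ 225^2 = 50625 ≡ 243 (mod 311)
15^8 = (15^4)^2 ≡ 243^2 = 59049 ≡ 270 (mod 311)
15^14 = 15^8 · 15^4 · 15^2 ≡ 270 · 243 · 225 ≡ 13 (mod 311).

13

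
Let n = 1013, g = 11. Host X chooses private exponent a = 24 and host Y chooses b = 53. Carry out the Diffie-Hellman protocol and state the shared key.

923

Host Y sends B = g^b mod n = 11^53 mod 1013.
11^1 ≡ 11 (mod 1013)
11^2 = (11^1)^2 ≡ 11^2 = 121 ≡ 121 (mod 1013)
11^4 = (11^2)^2 ≡ 121^2 = 14641 ≡ 459 (mod 1013)
11^8 = (11^4)^2 ≡ 459^2 = 210681 ≡ 990 (mod 1013)
11^16 = (11^8)^2 ≡ 990^2 = 980100 ≡ 529 (mod 1013)
11^32 = (11^16)^2 ≡ 529^2 = 279841 ≡ 253 (mod 1013)
11^53 = 11^32 · 11^16 · 11^4 · 11^1 ≡ 253 · 529 · 459 · 11 ≡ 90 (mod 1013).
So B = 90. Host X then computes K = B^a mod n = 90^24 mod 1013.
90^1 ≡ 90 (mod 1013)
90^2 = (90^1)^2 ≡ 90^2 = 8100 ≡ 1009 (mod 1013)
90^4 = (90^2)^2 ≡ 1009^2 = 1018081 ≡ 16 (mod 1013)
90^8 = (90^4)^2 ≡ 16^2 = 256 ≡ 256 (mod 1013)
90^16 = (90^8)^2 ≡ 256^2 = 65536 ≡ 704 (mod 1013)
90^24 = 90^16 · 90^8 ≡ 704 · 256 ≡ 923 (mod 1013).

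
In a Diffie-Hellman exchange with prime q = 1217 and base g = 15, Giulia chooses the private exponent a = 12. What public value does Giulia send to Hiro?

408

Public value = 15^12 mod 1217.
15^1 ≡ 15 (mod 1217)
15^2 = (15^1)^2 ≡ 15^2 = 225 ≡ 225 (mod 1217)
15^4 = (15^2)^2 ≡ 225^2 = 50625 ≡ 728 (mod 1217)
15^8 = (15^4)^2 ≡ 728^2 = 529984 ≡ 589 (mod 1217)
15^12 = 15^8 · 15^4 ≡ 589 · 728 ≡ 408 (mod 1217).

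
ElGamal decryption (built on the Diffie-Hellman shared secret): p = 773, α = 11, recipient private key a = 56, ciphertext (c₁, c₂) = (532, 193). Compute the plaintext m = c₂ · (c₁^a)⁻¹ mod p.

Shared mask s = c₁^a mod p = 532^56 mod 773.
532^1 ≡ 532 (mod 773)
532^2 = (532^1)^2 ≡ 532^2 = 283024 ≡ 106 (mod 773)
532^4 = (532^2)^2 ≡ 106^2 = 11236 ≡ 414 (mod 773)
532^8 = (532^4)^2 ≡ 414^2 = 171396 ≡ 563 (mod 773)
532^16 = (532^8)^2 ≡ 563^2 = 316969 ≡ 39 (mod 773)
532^32 = (532^16)^2 ≡ 39^2 = 1521 ≡ 748 (mod 773)
532^56 = 532^32 · 532^16 · 532^8 ≡ 748 · 39 · 563 ≡ 678 (mod 773).
So s = 678; s⁻¹ ≡ 179 (mod 773).
m = c₂ · s⁻¹ mod 773 = 193 · 179 mod 773 = 535.

535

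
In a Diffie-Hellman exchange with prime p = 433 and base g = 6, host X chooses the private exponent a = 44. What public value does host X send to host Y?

383

Public value = 6^44 mod 433.
6^1 ≡ 6 (mod 433)
6^2 = (6^1)^2 ≡ 6^2 = 36 ≡ 36 (mod 433)
6^4 = (6^2)^2 ≡ 36^2 = 1296 ≡ 430 (mod 433)
6^8 = (6^4)^2 ≡ 430^2 = 184900 ≡ 9 (mod 433)
6^16 = (6^8)^2 ≡ 9^2 = 81 ≡ 81 (mod 433)
6^32 = (6^16)^2 ≡ 81^2 = 6561 ≡ 66 (mod 433)
6^44 = 6^32 · 6^8 · 6^4 ≡ 66 · 9 · 430 ≡ 383 (mod 433).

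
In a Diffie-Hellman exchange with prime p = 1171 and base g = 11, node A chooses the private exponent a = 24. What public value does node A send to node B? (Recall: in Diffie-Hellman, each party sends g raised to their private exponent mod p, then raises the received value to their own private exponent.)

Public value = 11^24 mod 1171.
11^1 ≡ 11 (mod 1171)
11^2 = (11^1)^2 ≡ 11^2 = 121 ≡ 121 (mod 1171)
11^4 = (11^2)^2 ≡ 121^2 = 14641 ≡ 589 (mod 1171)
11^8 = (11^4)^2 ≡ 589^2 = 346921 ≡ 305 (mod 1171)
11^16 = (11^8)^2 ≡ 305^2 = 93025 ≡ 516 (mod 1171)
11^24 = 11^16 · 11^8 ≡ 516 · 305 ≡ 466 (mod 1171).

466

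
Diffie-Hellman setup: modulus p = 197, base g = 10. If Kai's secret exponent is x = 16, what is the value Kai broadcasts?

188

Public value = 10^16 (mod 197).
10^1 ≡ 10 (mod 197)
10^2 = (10^1)^2 ≡ 10^2 = 100 ≡ 100 (mod 197)
10^4 = (10^2)^2 ≡ 100^2 = 10000 ≡ 150 (mod 197)
10^8 = (10^4)^2 ≡ 150^2 = 22500 ≡ 42 (mod 197)
10^16 = (10^8)^2 ≡ 42^2 = 1764 ≡ 188 (mod 197)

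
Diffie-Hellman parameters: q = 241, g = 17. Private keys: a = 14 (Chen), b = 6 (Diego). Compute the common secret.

Diego sends B = g^b mod q = 17^6 mod 241.
17^1 ≡ 17 (mod 241)
17^2 = (17^1)^2 ≡ 17^2 = 289 ≡ 48 (mod 241)
17^4 = (17^2)^2 ≡ 48^2 = 2304 ≡ 135 (mod 241)
17^6 = 17^4 · 17^2 ≡ 135 · 48 ≡ 214 (mod 241).
So B = 214. Chen then computes K = B^a mod q = 214^14 mod 241.
214^1 ≡ 214 (mod 241)
214^2 = (214^1)^2 ≡ 214^2 = 45796 ≡ 6 (mod 241)
214^4 = (214^2)^2 ≡ 6^2 = 36 ≡ 36 (mod 241)
214^8 = (214^4)^2 ≡ 36^2 = 1296 ≡ 91 (mod 241)
214^14 = 214^8 · 214^4 · 214^2 ≡ 91 · 36 · 6 ≡ 135 (mod 241).

135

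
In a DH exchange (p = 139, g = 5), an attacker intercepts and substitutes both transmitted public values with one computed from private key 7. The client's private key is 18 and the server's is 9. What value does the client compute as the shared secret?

The client receives an attacker's public value M = 5^7 mod 139 instead of the honest one.
5^1 ≡ 5 (mod 139)
5^2 = (5^1)^2 ≡ 5^2 = 25 ≡ 25 (mod 139)
5^4 = (5^2)^2 ≡ 25^2 = 625 ≡ 69 (mod 139)
5^7 = 5^4 · 5^2 · 5^1 ≡ 69 · 25 · 5 ≡ 7 (mod 139).
So M = 7. The client computes K = M^18 mod 139.
7^1 ≡ 7 (mod 139)
7^2 = (7^1)^2 ≡ 7^2 = 49 ≡ 49 (mod 139)
7^4 = (7^2)^2 ≡ 49^2 = 2401 ≡ 38 (mod 139)
7^8 = (7^4)^2 ≡ 38^2 = 1444 ≡ 54 (mod 139)
7^16 = (7^8)^2 ≡ 54^2 = 2916 ≡ 136 (mod 139)
7^18 = 7^16 · 7^2 ≡ 136 · 49 ≡ 131 (mod 139).

131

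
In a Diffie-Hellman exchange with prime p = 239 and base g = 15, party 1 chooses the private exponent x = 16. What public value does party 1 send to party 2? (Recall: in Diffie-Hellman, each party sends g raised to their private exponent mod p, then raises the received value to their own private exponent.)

145

Public value = 15^16 (mod 239).
15^1 ≡ 15 (mod 239)
15^2 = (15^1)^2 ≡ 15^2 = 225 ≡ 225 (mod 239)
15^4 = (15^2)^2 ≡ 225^2 = 50625 ≡ 196 (mod 239)
15^8 = (15^4)^2 ≡ 196^2 = 38416 ≡ 176 (mod 239)
15^16 = (15^8)^2 ≡ 176^2 = 30976 ≡ 145 (mod 239)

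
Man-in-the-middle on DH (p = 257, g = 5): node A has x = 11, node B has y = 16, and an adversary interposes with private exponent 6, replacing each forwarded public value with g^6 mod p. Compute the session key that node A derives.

143

Node A receives an adversary's public value M = 5^6 mod 257 instead of the honest one.
5^1 ≡ 5 (mod 257)
5^2 = (5^1)^2 ≡ 5^2 = 25 ≡ 25 (mod 257)
5^4 = (5^2)^2 ≡ 25^2 = 625 ≡ 111 (mod 257)
5^6 = 5^4 · 5^2 ≡ 111 · 25 ≡ 205 (mod 257).
So M = 205. Node A computes K = M^11 mod 257.
205^1 ≡ 205 (mod 257)
205^2 = (205^1)^2 ≡ 205^2 = 42025 ≡ 134 (mod 257)
205^4 = (205^2)^2 ≡ 134^2 = 17956 ≡ 223 (mod 257)
205^8 = (205^4)^2 ≡ 223^2 = 49729 ≡ 128 (mod 257)
205^11 = 205^8 · 205^2 · 205^1 ≡ 128 · 134 · 205 ≡ 143 (mod 257).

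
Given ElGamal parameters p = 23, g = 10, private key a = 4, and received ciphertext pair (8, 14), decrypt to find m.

7

Shared mask s = c₁^a mod p = 8^4 mod 23.
8^1 ≡ 8 (mod 23)
8^2 = (8^1)^2 ≡ 8^2 = 64 ≡ 18 (mod 23)
8^4 = (8^2)^2 ≡ 18^2 = 324 ≡ 2 (mod 23)
So s = 2; s⁻¹ ≡ 12 (mod 23).
m = c₂ · s⁻¹ mod 23 = 14 · 12 mod 23 = 7.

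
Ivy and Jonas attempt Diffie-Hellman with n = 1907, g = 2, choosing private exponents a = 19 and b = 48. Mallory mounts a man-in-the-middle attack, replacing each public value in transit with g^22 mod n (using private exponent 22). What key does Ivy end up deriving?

526

Ivy receives Mallory's public value M = 2^22 mod 1907 instead of the honest one.
2^1 ≡ 2 (mod 1907)
2^2 = (2^1)^2 ≡ 2^2 = 4 ≡ 4 (mod 1907)
2^4 = (2^2)^2 ≡ 4^2 = 16 ≡ 16 (mod 1907)
2^8 = (2^4)^2 ≡ 16^2 = 256 ≡ 256 (mod 1907)
2^16 = (2^8)^2 ≡ 256^2 = 65536 ≡ 698 (mod 1907)
2^22 = 2^16 · 2^4 · 2^2 ≡ 698 · 16 · 4 ≡ 811 (mod 1907).
So M = 811. Ivy computes K = M^19 mod 1907.
811^1 ≡ 811 (mod 1907)
811^2 = (811^1)^2 ≡ 811^2 = 657721 ≡ 1713 (mod 1907)
811^4 = (811^2)^2 ≡ 1713^2 = 2934369 ≡ 1403 (mod 1907)
811^8 = (811^4)^2 ≡ 1403^2 = 1968409 ≡ 385 (mod 1907)
811^16 = (811^8)^2 ≡ 385^2 = 148225 ≡ 1386 (mod 1907)
811^19 = 811^16 · 811^2 · 811^1 ≡ 1386 · 1713 · 811 ≡ 526 (mod 1907).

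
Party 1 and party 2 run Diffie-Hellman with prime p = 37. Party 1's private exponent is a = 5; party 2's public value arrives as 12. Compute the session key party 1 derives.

Shared key K = 12^5 mod 37.
12^1 ≡ 12 (mod 37)
12^2 = (12^1)^2 ≡ 12^2 = 144 ≡ 33 (mod 37)
12^4 = (12^2)^2 ≡ 33^2 = 1089 ≡ 16 (mod 37)
12^5 = 12^4 · 12^1 ≡ 16 · 12 ≡ 7 (mod 37).

7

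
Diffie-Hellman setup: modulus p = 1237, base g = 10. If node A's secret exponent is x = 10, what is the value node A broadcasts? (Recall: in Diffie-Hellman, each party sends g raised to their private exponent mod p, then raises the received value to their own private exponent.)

Public value = 10^10 (mod 1237).
10^1 ≡ 10 (mod 1237)
10^2 = (10^1)^2 ≡ 10^2 = 100 ≡ 100 (mod 1237)
10^4 = (10^2)^2 ≡ 100^2 = 10000 ≡ 104 (mod 1237)
10^8 = (10^4)^2 ≡ 104^2 = 10816 ≡ 920 (mod 1237)
10^10 = 10^8 · 10^2 ≡ 920 · 100 ≡ 462 (mod 1237).

462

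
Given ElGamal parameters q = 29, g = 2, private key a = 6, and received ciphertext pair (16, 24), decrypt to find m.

7

Shared mask s = c₁^a mod q = 16^6 mod 29.
16^1 ≡ 16 (mod 29)
16^2 = (16^1)^2 ≡ 16^2 = 256 ≡ 24 (mod 29)
16^4 = (16^2)^2 ≡ 24^2 = 576 ≡ 25 (mod 29)
16^6 = 16^4 · 16^2 ≡ 25 · 24 ≡ 20 (mod 29).
So s = 20; s⁻¹ ≡ 16 (mod 29).
m = c₂ · s⁻¹ mod 29 = 24 · 16 mod 29 = 7.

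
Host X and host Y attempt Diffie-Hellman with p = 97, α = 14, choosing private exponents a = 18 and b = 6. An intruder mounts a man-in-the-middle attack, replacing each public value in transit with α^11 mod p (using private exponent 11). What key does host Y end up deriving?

70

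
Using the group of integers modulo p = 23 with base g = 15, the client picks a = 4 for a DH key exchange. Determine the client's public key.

2

Public value = 15^4 (mod 23).
15^1 ≡ 15 (mod 23)
15^2 = (15^1)^2 ≡ 15^2 = 225 ≡ 18 (mod 23)
15^4 = (15^2)^2 ≡ 18^2 = 324 ≡ 2 (mod 23)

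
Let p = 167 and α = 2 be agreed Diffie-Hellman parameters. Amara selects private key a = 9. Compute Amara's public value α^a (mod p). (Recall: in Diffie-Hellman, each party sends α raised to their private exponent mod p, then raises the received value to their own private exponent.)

11

Public value = 2^9 (mod 167).
2^1 ≡ 2 (mod 167)
2^2 = (2^1)^2 ≡ 2^2 = 4 ≡ 4 (mod 167)
2^4 = (2^2)^2 ≡ 4^2 = 16 ≡ 16 (mod 167)
2^8 = (2^4)^2 ≡ 16^2 = 256 ≡ 89 (mod 167)
2^9 = 2^8 · 2^1 ≡ 89 · 2 ≡ 11 (mod 167).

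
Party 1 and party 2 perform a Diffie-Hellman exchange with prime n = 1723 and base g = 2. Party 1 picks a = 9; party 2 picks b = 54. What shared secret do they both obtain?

1274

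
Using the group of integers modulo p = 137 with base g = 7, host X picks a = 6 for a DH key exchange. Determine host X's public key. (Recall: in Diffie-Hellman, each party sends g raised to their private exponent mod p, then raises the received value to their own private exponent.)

Public value = 7^6 mod 137.
7^1 ≡ 7 (mod 137)
7^2 = (7^1)^2 ≡ 7^2 = 49 ≡ 49 (mod 137)
7^4 = (7^2)^2 ≡ 49^2 = 2401 ≡ 72 (mod 137)
7^6 = 7^4 · 7^2 ≡ 72 · 49 ≡ 103 (mod 137).

103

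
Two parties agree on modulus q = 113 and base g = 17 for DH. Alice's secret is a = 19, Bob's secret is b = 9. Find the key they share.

59

Alice sends A = g^a mod q = 17^19 mod 113.
17^1 ≡ 17 (mod 113)
17^2 = (17^1)^2 ≡ 17^2 = 289 ≡ 63 (mod 113)
17^4 = (17^2)^2 ≡ 63^2 = 3969 ≡ 14 (mod 113)
17^8 = (17^4)^2 ≡ 14^2 = 196 ≡ 83 (mod 113)
17^16 = (17^8)^2 ≡ 83^2 = 6889 ≡ 109 (mod 113)
17^19 = 17^16 · 17^2 · 17^1 ≡ 109 · 63 · 17 ≡ 10 (mod 113).
So A = 10. Bob then computes K = A^b mod q = 10^9 mod 113.
10^1 ≡ 10 (mod 113)
10^2 = (10^1)^2 ≡ 10^2 = 100 ≡ 100 (mod 113)
10^4 = (10^2)^2 ≡ 100^2 = 10000 ≡ 56 (mod 113)
10^8 = (10^4)^2 ≡ 56^2 = 3136 ≡ 85 (mod 113)
10^9 = 10^8 · 10^1 ≡ 85 · 10 ≡ 59 (mod 113).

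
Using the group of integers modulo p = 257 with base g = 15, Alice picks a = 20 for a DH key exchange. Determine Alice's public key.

4

Public value = 15^20 (mod 257).
15^1 ≡ 15 (mod 257)
15^2 = (15^1)^2 ≡ 15^2 = 225 ≡ 225 (mod 257)
15^4 = (15^2)^2 ≡ 225^2 = 50625 ≡ 253 (mod 257)
15^8 = (15^4)^2 ≡ 253^2 = 64009 ≡ 16 (mod 257)
15^16 = (15^8)^2 ≡ 16^2 = 256 ≡ 256 (mod 257)
15^20 = 15^16 · 15^4 ≡ 256 · 253 ≡ 4 (mod 257).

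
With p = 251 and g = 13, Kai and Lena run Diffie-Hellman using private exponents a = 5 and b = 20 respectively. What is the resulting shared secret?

Kai sends A = g^a mod p = 13^5 mod 251.
13^1 ≡ 13 (mod 251)
13^2 = (13^1)^2 ≡ 13^2 = 169 ≡ 169 (mod 251)
13^4 = (13^2)^2 ≡ 169^2 = 28561 ≡ 198 (mod 251)
13^5 = 13^4 · 13^1 ≡ 198 · 13 ≡ 64 (mod 251).
So A = 64. Lena then computes K = A^b mod p = 64^20 mod 251.
64^1 ≡ 64 (mod 251)
64^2 = (64^1)^2 ≡ 64^2 = 4096 ≡ 80 (mod 251)
64^4 = (64^2)^2 ≡ 80^2 = 6400 ≡ 125 (mod 251)
64^8 = (64^4)^2 ≡ 125^2 = 15625 ≡ 63 (mod 251)
64^16 = (64^8)^2 ≡ 63^2 = 3969 ≡ 204 (mod 251)
64^20 = 64^16 · 64^4 ≡ 204 · 125 ≡ 149 (mod 251).

149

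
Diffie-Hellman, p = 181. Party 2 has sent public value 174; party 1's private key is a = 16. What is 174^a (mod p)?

Shared key K = 174^16 mod 181.
174^1 ≡ 174 (mod 181)
174^2 = (174^1)^2 ≡ 174^2 = 30276 ≡ 49 (mod 181)
174^4 = (174^2)^2 ≡ 49^2 = 2401 ≡ 48 (mod 181)
174^8 = (174^4)^2 ≡ 48^2 = 2304 ≡ 132 (mod 181)
174^16 = (174^8)^2 ≡ 132^2 = 17424 ≡ 48 (mod 181)

48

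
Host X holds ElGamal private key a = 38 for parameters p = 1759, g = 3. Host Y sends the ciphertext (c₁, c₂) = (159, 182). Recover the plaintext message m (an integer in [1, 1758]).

1508

Shared mask s = c₁^a mod p = 159^38 mod 1759.
159^1 ≡ 159 (mod 1759)
159^2 = (159^1)^2 ≡ 159^2 = 25281 ≡ 655 (mod 1759)
159^4 = (159^2)^2 ≡ 655^2 = 429025 ≡ 1588 (mod 1759)
159^8 = (159^4)^2 ≡ 1588^2 = 2521744 ≡ 1097 (mod 1759)
159^16 = (159^8)^2 ≡ 1097^2 = 1203409 ≡ 253 (mod 1759)
159^32 = (159^16)^2 ≡ 253^2 = 64009 ≡ 685 (mod 1759)
159^38 = 159^32 · 159^4 · 159^2 ≡ 685 · 1588 · 655 ≡ 637 (mod 1759).
So s = 637; s⁻¹ ≡ 1516 (mod 1759).
m = c₂ · s⁻¹ mod 1759 = 182 · 1516 mod 1759 = 1508.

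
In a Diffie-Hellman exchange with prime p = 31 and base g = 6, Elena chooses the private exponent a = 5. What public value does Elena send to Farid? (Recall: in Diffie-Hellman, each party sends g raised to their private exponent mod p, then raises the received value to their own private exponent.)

26

Public value = 6^5 mod 31.
6^1 ≡ 6 (mod 31)
6^2 = (6^1)^2 ≡ 6^2 = 36 ≡ 5 (mod 31)
6^4 = (6^2)^2 ≡ 5^2 = 25 ≡ 25 (mod 31)
6^5 = 6^4 · 6^1 ≡ 25 · 6 ≡ 26 (mod 31).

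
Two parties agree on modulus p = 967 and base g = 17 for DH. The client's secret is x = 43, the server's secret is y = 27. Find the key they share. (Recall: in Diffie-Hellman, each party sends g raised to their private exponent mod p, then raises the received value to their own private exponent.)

516

The client sends A = g^x mod p = 17^43 mod 967.
17^1 ≡ 17 (mod 967)
17^2 = (17^1)^2 ≡ 17^2 = 289 ≡ 289 (mod 967)
17^4 = (17^2)^2 ≡ 289^2 = 83521 ≡ 359 (mod 967)
17^8 = (17^4)^2 ≡ 359^2 = 128881 ≡ 270 (mod 967)
17^16 = (17^8)^2 ≡ 270^2 = 72900 ≡ 375 (mod 967)
17^32 = (17^16)^2 ≡ 375^2 = 140625 ≡ 410 (mod 967)
17^43 = 17^32 · 17^8 · 17^2 · 17^1 ≡ 410 · 270 · 289 · 17 ≡ 257 (mod 967).
So A = 257. The server then computes K = A^y mod p = 257^27 mod 967.
257^1 ≡ 257 (mod 967)
257^2 = (257^1)^2 ≡ 257^2 = 66049 ≡ 293 (mod 967)
257^4 = (257^2)^2 ≡ 293^2 = 85849 ≡ 753 (mod 967)
257^8 = (257^4)^2 ≡ 753^2 = 567009 ≡ 347 (mod 967)
257^16 = (257^8)^2 ≡ 347^2 = 120409 ≡ 501 (mod 967)
257^27 = 257^16 · 257^8 · 257^2 · 257^1 ≡ 501 · 347 · 293 · 257 ≡ 516 (mod 967).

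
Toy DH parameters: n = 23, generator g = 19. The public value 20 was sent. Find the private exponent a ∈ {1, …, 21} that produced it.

Try successive powers of 19 modulo 23:
19^1 ≡ 19
19^2 ≡ 16
19^3 ≡ 5
19^4 ≡ 3
19^5 ≡ 11
19^6 ≡ 2
19^7 ≡ 15
19^8 ≡ 9
19^9 ≡ 10
19^10 ≡ 6
19^11 ≡ 22
19^12 ≡ 4
19^13 ≡ 7
19^14 ≡ 18
19^15 ≡ 20
Found: a = 15.

15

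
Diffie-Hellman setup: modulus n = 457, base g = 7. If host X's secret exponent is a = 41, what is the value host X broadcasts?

Public value = 7^41 mod 457.
7^1 ≡ 7 (mod 457)
7^2 = (7^1)^2 ≡ 7^2 = 49 ≡ 49 (mod 457)
7^4 = (7^2)^2 ≡ 49^2 = 2401 ≡ 116 (mod 457)
7^8 = (7^4)^2 ≡ 116^2 = 13456 ≡ 203 (mod 457)
7^16 = (7^8)^2 ≡ 203^2 = 41209 ≡ 79 (mod 457)
7^32 = (7^16)^2 ≡ 79^2 = 6241 ≡ 300 (mod 457)
7^41 = 7^32 · 7^8 · 7^1 ≡ 300 · 203 · 7 ≡ 376 (mod 457).

376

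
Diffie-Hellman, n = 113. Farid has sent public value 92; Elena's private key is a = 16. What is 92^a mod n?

Shared key K = 92^16 mod 113.
92^1 ≡ 92 (mod 113)
92^2 = (92^1)^2 ≡ 92^2 = 8464 ≡ 102 (mod 113)
92^4 = (92^2)^2 ≡ 102^2 = 10404 ≡ 8 (mod 113)
92^8 = (92^4)^2 ≡ 8^2 = 64 ≡ 64 (mod 113)
92^16 = (92^8)^2 ≡ 64^2 = 4096 ≡ 28 (mod 113)

28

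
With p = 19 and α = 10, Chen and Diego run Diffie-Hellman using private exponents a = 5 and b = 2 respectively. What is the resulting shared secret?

Diego sends B = α^b mod p = 10^2 mod 19.
10^1 ≡ 10 (mod 19)
10^2 = (10^1)^2 ≡ 10^2 = 100 ≡ 5 (mod 19)
So B = 5. Chen then computes K = B^a mod p = 5^5 mod 19.
5^1 ≡ 5 (mod 19)
5^2 = (5^1)^2 ≡ 5^2 = 25 ≡ 6 (mod 19)
5^4 = (5^2)^2 ≡ 6^2 = 36 ≡ 17 (mod 19)
5^5 = 5^4 · 5^1 ≡ 17 · 5 ≡ 9 (mod 19).

9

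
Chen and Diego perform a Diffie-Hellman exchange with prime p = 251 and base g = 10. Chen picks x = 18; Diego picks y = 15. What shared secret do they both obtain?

219

Chen sends A = g^x mod p = 10^18 mod 251.
10^1 ≡ 10 (mod 251)
10^2 = (10^1)^2 ≡ 10^2 = 100 ≡ 100 (mod 251)
10^4 = (10^2)^2 ≡ 100^2 = 10000 ≡ 211 (mod 251)
10^8 = (10^4)^2 ≡ 211^2 = 44521 ≡ 94 (mod 251)
10^16 = (10^8)^2 ≡ 94^2 = 8836 ≡ 51 (mod 251)
10^18 = 10^16 · 10^2 ≡ 51 · 100 ≡ 80 (mod 251).
So A = 80. Diego then computes K = A^y mod p = 80^15 mod 251.
80^1 ≡ 80 (mod 251)
80^2 = (80^1)^2 ≡ 80^2 = 6400 ≡ 125 (mod 251)
80^4 = (80^2)^2 ≡ 125^2 = 15625 ≡ 63 (mod 251)
80^8 = (80^4)^2 ≡ 63^2 = 3969 ≡ 204 (mod 251)
80^15 = 80^8 · 80^4 · 80^2 · 80^1 ≡ 204 · 63 · 125 · 80 ≡ 219 (mod 251).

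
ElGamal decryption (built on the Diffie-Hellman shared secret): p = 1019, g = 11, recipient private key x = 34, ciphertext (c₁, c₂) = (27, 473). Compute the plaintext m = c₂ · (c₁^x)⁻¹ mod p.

Shared mask s = c₁^x mod p = 27^34 mod 1019.
27^1 ≡ 27 (mod 1019)
27^2 = (27^1)^2 ≡ 27^2 = 729 ≡ 729 (mod 1019)
27^4 = (27^2)^2 ≡ 729^2 = 531441 ≡ 542 (mod 1019)
27^8 = (27^4)^2 ≡ 542^2 = 293764 ≡ 292 (mod 1019)
27^16 = (27^8)^2 ≡ 292^2 = 85264 ≡ 687 (mod 1019)
27^32 = (27^16)^2 ≡ 687^2 = 471969 ≡ 172 (mod 1019)
27^34 = 27^32 · 27^2 ≡ 172 · 729 ≡ 51 (mod 1019).
So s = 51; s⁻¹ ≡ 20 (mod 1019).
m = c₂ · s⁻¹ mod 1019 = 473 · 20 mod 1019 = 289.

289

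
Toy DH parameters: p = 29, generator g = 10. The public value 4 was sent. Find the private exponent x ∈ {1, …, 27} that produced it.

22

Try successive powers of 10 modulo 29:
10^1 ≡ 10
10^2 ≡ 13
10^3 ≡ 14
10^4 ≡ 24
10^5 ≡ 8
10^6 ≡ 22
10^7 ≡ 17
10^8 ≡ 25
10^9 ≡ 18
10^10 ≡ 6
10^11 ≡ 2
10^12 ≡ 20
10^13 ≡ 26
10^14 ≡ 28
10^15 ≡ 19
10^16 ≡ 16
10^17 ≡ 15
10^18 ≡ 5
10^19 ≡ 21
10^20 ≡ 7
10^21 ≡ 12
10^22 ≡ 4
Found: x = 22.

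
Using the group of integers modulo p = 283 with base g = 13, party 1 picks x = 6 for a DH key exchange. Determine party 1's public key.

Public value = 13^6 (mod 283).
13^1 ≡ 13 (mod 283)
13^2 = (13^1)^2 ≡ 13^2 = 169 ≡ 169 (mod 283)
13^4 = (13^2)^2 ≡ 169^2 = 28561 ≡ 261 (mod 283)
13^6 = 13^4 · 13^2 ≡ 261 · 169 ≡ 244 (mod 283).

244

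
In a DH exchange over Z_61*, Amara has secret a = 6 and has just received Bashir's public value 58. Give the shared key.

58

Shared key K = 58^6 mod 61.
58^1 ≡ 58 (mod 61)
58^2 = (58^1)^2 ≡ 58^2 = 3364 ≡ 9 (mod 61)
58^4 = (58^2)^2 ≡ 9^2 = 81 ≡ 20 (mod 61)
58^6 = 58^4 · 58^2 ≡ 20 · 9 ≡ 58 (mod 61).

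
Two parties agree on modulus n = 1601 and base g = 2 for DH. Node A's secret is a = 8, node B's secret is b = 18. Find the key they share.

255

Node A sends A = g^a mod n = 2^8 mod 1601.
2^1 ≡ 2 (mod 1601)
2^2 = (2^1)^2 ≡ 2^2 = 4 ≡ 4 (mod 1601)
2^4 = (2^2)^2 ≡ 4^2 = 16 ≡ 16 (mod 1601)
2^8 = (2^4)^2 ≡ 16^2 = 256 ≡ 256 (mod 1601)
So A = 256. Node B then computes K = A^b mod n = 256^18 mod 1601.
256^1 ≡ 256 (mod 1601)
256^2 = (256^1)^2 ≡ 256^2 = 65536 ≡ 1496 (mod 1601)
256^4 = (256^2)^2 ≡ 1496^2 = 2238016 ≡ 1419 (mod 1601)
256^8 = (256^4)^2 ≡ 1419^2 = 2013561 ≡ 1104 (mod 1601)
256^16 = (256^8)^2 ≡ 1104^2 = 1218816 ≡ 455 (mod 1601)
256^18 = 256^16 · 256^2 ≡ 455 · 1496 ≡ 255 (mod 1601).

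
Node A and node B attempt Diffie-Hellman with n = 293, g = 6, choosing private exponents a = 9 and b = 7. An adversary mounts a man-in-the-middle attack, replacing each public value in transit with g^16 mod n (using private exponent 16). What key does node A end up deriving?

57

Node A receives an adversary's public value M = 6^16 mod 293 instead of the honest one.
6^1 ≡ 6 (mod 293)
6^2 = (6^1)^2 ≡ 6^2 = 36 ≡ 36 (mod 293)
6^4 = (6^2)^2 ≡ 36^2 = 1296 ≡ 124 (mod 293)
6^8 = (6^4)^2 ≡ 124^2 = 15376 ≡ 140 (mod 293)
6^16 = (6^8)^2 ≡ 140^2 = 19600 ≡ 262 (mod 293)
So M = 262. Node A computes K = M^9 mod 293.
262^1 ≡ 262 (mod 293)
262^2 = (262^1)^2 ≡ 262^2 = 68644 ≡ 82 (mod 293)
262^4 = (262^2)^2 ≡ 82^2 = 6724 ≡ 278 (mod 293)
262^8 = (262^4)^2 ≡ 278^2 = 77284 ≡ 225 (mod 293)
262^9 = 262^8 · 262^1 ≡ 225 · 262 ≡ 57 (mod 293).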